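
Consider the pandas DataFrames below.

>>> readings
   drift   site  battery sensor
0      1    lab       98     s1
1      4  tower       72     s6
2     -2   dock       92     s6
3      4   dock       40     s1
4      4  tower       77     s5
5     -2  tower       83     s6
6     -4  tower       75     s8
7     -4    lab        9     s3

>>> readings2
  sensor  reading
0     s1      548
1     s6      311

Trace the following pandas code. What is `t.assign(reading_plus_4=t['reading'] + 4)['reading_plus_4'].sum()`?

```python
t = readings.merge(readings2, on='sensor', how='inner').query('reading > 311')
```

1104

merge on 'sensor' (how='inner') → 5 rows:
   drift   site  battery sensor  reading
0      1    lab       98     s1      548
1      4  tower       72     s6      311
2     -2   dock       92     s6      311
3      4   dock       40     s1      548
4     -2  tower       83     s6      311
filter rows where reading > 311:
   drift  site  battery sensor  reading
0      1   lab       98     s1      548
3      4  dock       40     s1      548
add column reading_plus_4 = t['reading'] + 4:
   drift  site  battery sensor  reading  reading_plus_4
0      1   lab       98     s1      548             552
3      4  dock       40     s1      548             552
Reading off the sum of column 'reading_plus_4', we get 1104.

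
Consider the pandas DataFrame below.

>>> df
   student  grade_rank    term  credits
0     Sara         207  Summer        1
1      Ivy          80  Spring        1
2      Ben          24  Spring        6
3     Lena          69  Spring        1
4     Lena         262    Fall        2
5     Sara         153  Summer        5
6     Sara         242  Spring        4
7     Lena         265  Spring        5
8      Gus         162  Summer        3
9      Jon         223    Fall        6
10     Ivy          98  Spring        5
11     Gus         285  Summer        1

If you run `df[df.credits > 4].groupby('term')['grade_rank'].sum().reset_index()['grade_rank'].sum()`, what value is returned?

filter rows where credits > 4:
   student  grade_rank    term  credits
2      Ben          24  Spring        6
5     Sara         153  Summer        5
7     Lena         265  Spring        5
9      Jon         223    Fall        6
10     Ivy          98  Spring        5
group by term, sum of grade_rank:
term
Fall      223
Spring    387
Summer    153
Name: grade_rank, dtype: int64
reset_index():
     term  grade_rank
0    Fall         223
1  Spring         387
2  Summer         153
So sum() = 763.

763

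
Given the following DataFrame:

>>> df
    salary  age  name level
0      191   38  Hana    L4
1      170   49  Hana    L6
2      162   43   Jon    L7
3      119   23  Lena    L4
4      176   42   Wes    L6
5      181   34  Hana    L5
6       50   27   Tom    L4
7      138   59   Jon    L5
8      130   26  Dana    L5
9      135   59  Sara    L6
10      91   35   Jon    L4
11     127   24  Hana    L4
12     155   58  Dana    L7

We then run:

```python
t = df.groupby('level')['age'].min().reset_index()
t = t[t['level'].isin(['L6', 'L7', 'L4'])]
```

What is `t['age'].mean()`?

36.0

group by level, min of age:
level
L4    23
L5    26
L6    42
L7    43
Name: age, dtype: int64
reset_index():
  level  age
0    L4   23
1    L5   26
2    L6   42
3    L7   43
filter rows where level in ['L6', 'L7', 'L4']:
  level  age
0    L4   23
2    L6   42
3    L7   43
mean of column 'age' → 36.0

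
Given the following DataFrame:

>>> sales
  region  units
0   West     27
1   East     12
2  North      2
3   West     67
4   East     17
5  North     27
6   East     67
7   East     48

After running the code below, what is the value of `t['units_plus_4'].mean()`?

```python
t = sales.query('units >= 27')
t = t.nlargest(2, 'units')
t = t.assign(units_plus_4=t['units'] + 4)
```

71.0

filter rows where units >= 27:
  region  units
0   West     27
3   West     67
5  North     27
6   East     67
7   East     48
take 2 rows with largest units:
  region  units
3   West     67
6   East     67
add column units_plus_4 = t['units'] + 4:
  region  units  units_plus_4
3   West     67            71
6   East     67            71
mean of column 'units_plus_4' → 71.0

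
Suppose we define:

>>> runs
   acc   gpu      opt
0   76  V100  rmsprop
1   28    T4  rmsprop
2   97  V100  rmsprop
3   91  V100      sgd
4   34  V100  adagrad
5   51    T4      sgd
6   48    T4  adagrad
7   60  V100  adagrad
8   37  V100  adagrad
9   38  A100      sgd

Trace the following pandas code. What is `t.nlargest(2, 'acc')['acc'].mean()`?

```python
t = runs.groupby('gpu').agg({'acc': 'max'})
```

group by gpu, max of acc:
      acc
gpu      
A100   38
T4     51
V100   97
take 2 rows with largest acc:
      acc
gpu      
V100   97
T4     51
Taking the mean of column 'acc' gives 74.0.

74.0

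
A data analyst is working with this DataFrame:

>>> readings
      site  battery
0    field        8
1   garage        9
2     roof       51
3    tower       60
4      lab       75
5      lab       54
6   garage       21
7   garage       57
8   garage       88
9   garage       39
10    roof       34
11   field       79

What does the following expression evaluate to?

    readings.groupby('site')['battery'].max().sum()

group by site, max of battery:
site
field     79
garage    88
lab       75
roof      51
tower     60
Name: battery, dtype: int64
Finally, sum of the resulting series = 353.

353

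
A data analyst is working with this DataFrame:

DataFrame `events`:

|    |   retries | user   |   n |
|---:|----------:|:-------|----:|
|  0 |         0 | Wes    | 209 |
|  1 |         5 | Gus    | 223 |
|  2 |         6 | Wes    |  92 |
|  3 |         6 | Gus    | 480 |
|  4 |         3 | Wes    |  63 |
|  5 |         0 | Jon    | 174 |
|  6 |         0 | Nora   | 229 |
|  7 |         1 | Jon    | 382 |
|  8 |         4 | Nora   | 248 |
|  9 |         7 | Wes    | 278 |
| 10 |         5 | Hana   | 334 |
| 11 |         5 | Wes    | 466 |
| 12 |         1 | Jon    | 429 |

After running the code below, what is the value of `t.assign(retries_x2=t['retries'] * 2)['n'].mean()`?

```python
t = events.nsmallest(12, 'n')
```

260.583333333

take 12 rows with smallest n:
    retries  user    n
4         3   Wes   63
2         6   Wes   92
5         0   Jon  174
0         0   Wes  209
1         5   Gus  223
6         0  Nora  229
8         4  Nora  248
9         7   Wes  278
10        5  Hana  334
7         1   Jon  382
12        1   Jon  429
11        5   Wes  466
add column retries_x2 = t['retries'] * 2:
    retries  user    n  retries_x2
4         3   Wes   63           6
2         6   Wes   92          12
5         0   Jon  174           0
0         0   Wes  209           0
1         5   Gus  223          10
6         0  Nora  229           0
8         4  Nora  248           8
9         7   Wes  278          14
10        5  Hana  334          10
7         1   Jon  382           2
12        1   Jon  429           2
11        5   Wes  466          10
Finally, mean of column 'n' = 260.583333333.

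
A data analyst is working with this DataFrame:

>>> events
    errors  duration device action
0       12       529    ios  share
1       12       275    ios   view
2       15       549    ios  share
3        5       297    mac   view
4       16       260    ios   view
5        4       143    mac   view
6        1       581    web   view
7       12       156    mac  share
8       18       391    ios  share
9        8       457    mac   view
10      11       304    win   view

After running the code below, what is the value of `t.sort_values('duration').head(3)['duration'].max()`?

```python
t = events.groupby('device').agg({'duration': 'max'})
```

549

group by device, max of duration:
        duration
device          
ios          549
mac          457
web          581
win          304
sort by duration:
        duration
device          
win          304
mac          457
ios          549
web          581
take first 3 rows:
        duration
device          
win          304
mac          457
ios          549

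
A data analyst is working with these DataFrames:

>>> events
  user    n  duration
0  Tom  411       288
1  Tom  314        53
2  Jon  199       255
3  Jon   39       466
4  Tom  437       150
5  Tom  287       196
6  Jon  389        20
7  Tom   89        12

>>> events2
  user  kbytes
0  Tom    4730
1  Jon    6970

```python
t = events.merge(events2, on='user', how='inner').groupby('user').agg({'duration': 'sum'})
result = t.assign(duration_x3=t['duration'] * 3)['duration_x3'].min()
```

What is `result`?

2097

merge on 'user' (how='inner') → 8 rows:
  user    n  duration  kbytes
0  Tom  411       288    4730
1  Tom  314        53    4730
2  Jon  199       255    6970
3  Jon   39       466    6970
4  Tom  437       150    4730
5  Tom  287       196    4730
6  Jon  389        20    6970
7  Tom   89        12    4730
group by user, sum of duration:
      duration
user          
Jon        741
Tom        699
add column duration_x3 = t['duration'] * 3:
      duration  duration_x3
user                       
Jon        741         2223
Tom        699         2097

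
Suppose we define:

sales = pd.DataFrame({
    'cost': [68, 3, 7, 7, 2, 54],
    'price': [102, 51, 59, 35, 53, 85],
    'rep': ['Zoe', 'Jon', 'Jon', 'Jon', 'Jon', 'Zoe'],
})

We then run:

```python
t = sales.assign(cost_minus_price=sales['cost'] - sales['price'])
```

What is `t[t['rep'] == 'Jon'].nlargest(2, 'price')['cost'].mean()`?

add column cost_minus_price = sales['cost'] - sales['price']:
   cost  price  rep  cost_minus_price
0    68    102  Zoe               -34
1     3     51  Jon               -48
2     7     59  Jon               -52
3     7     35  Jon               -28
4     2     53  Jon               -51
5    54     85  Zoe               -31
filter rows where rep == 'Jon':
   cost  price  rep  cost_minus_price
1     3     51  Jon               -48
2     7     59  Jon               -52
3     7     35  Jon               -28
4     2     53  Jon               -51
take 2 rows with largest price:
   cost  price  rep  cost_minus_price
2     7     59  Jon               -52
4     2     53  Jon               -51

4.5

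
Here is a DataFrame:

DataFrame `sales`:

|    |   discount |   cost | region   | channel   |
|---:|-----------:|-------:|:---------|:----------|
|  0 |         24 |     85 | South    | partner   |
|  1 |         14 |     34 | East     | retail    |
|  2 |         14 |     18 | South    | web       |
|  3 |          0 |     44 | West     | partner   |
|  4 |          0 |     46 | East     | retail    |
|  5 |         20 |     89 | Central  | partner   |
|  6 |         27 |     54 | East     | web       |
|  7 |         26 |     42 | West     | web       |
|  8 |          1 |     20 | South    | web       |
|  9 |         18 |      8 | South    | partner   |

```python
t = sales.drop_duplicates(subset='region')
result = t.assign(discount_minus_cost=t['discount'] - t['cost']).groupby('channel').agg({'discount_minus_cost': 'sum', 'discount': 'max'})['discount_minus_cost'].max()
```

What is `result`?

drop duplicate region (keep=first):
   discount  cost   region  channel
0        24    85    South  partner
1        14    34     East   retail
3         0    44     West  partner
5        20    89  Central  partner
add column discount_minus_cost = t['discount'] - t['cost']:
   discount  cost   region  channel  discount_minus_cost
0        24    85    South  partner                  -61
1        14    34     East   retail                  -20
3         0    44     West  partner                  -44
5        20    89  Central  partner                  -69
group by channel: sum(discount_minus_cost), max(discount):
         discount_minus_cost  discount
channel                               
partner                 -174        24
retail                   -20        14
The max of column 'discount_minus_cost' is -20.

-20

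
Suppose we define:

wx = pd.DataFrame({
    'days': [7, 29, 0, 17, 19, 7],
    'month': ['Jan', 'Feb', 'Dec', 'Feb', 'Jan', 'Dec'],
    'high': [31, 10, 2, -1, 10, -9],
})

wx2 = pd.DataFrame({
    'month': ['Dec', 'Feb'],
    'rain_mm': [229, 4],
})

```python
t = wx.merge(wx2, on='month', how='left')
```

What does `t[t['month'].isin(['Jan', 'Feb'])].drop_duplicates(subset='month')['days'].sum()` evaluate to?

36

merge on 'month' (how='left') → 6 rows:
   days month  high  rain_mm
0     7   Jan    31      NaN
1    29   Feb    10      4.0
2     0   Dec     2    229.0
3    17   Feb    -1      4.0
4    19   Jan    10      NaN
5     7   Dec    -9    229.0
filter rows where month in ['Jan', 'Feb']:
   days month  high  rain_mm
0     7   Jan    31      NaN
1    29   Feb    10      4.0
3    17   Feb    -1      4.0
4    19   Jan    10      NaN
drop duplicate month (keep=first):
   days month  high  rain_mm
0     7   Jan    31      NaN
1    29   Feb    10      4.0
The sum of column 'days' is 36.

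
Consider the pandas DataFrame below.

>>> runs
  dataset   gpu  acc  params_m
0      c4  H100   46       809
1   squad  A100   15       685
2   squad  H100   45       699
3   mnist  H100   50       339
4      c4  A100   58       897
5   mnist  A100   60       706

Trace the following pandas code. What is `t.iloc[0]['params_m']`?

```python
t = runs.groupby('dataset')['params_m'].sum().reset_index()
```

1706

group by dataset, sum of params_m:
dataset
c4       1706
mnist    1045
squad    1384
Name: params_m, dtype: int64
reset_index():
  dataset  params_m
0      c4      1706
1   mnist      1045
2   squad      1384
Reading off the value at position 0, column 'params_m', we get 1706.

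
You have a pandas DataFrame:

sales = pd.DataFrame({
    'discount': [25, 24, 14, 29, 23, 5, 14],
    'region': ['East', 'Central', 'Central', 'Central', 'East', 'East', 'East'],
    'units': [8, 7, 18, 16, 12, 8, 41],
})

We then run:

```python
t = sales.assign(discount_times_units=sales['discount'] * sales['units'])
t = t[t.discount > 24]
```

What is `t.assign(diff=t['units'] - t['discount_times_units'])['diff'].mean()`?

-320.0

add column discount_times_units = sales['discount'] * sales['units']:
   discount   region  units  discount_times_units
0        25     East      8                   200
1        24  Central      7                   168
2        14  Central     18                   252
3        29  Central     16                   464
4        23     East     12                   276
5         5     East      8                    40
6        14     East     41                   574
filter rows where discount > 24:
   discount   region  units  discount_times_units
0        25     East      8                   200
3        29  Central     16                   464
add column diff = t['units'] - t['discount_times_units']:
   discount   region  units  discount_times_units  diff
0        25     East      8                   200  -192
3        29  Central     16                   464  -448
Taking the mean of column 'diff' gives -320.0.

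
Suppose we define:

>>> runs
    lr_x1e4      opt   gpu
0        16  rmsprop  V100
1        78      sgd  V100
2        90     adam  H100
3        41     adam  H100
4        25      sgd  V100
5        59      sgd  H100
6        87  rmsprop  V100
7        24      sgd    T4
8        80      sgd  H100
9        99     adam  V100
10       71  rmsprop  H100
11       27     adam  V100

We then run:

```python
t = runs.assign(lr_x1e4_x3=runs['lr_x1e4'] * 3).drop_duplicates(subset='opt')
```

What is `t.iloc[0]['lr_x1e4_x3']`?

add column lr_x1e4_x3 = runs['lr_x1e4'] * 3:
    lr_x1e4      opt   gpu  lr_x1e4_x3
0        16  rmsprop  V100          48
1        78      sgd  V100         234
2        90     adam  H100         270
3        41     adam  H100         123
4        25      sgd  V100          75
5        59      sgd  H100         177
6        87  rmsprop  V100         261
7        24      sgd    T4          72
8        80      sgd  H100         240
9        99     adam  V100         297
10       71  rmsprop  H100         213
11       27     adam  V100          81
drop duplicate opt (keep=first):
   lr_x1e4      opt   gpu  lr_x1e4_x3
0       16  rmsprop  V100          48
1       78      sgd  V100         234
2       90     adam  H100         270
Finally, value at position 0, column 'lr_x1e4_x3' = 48.

48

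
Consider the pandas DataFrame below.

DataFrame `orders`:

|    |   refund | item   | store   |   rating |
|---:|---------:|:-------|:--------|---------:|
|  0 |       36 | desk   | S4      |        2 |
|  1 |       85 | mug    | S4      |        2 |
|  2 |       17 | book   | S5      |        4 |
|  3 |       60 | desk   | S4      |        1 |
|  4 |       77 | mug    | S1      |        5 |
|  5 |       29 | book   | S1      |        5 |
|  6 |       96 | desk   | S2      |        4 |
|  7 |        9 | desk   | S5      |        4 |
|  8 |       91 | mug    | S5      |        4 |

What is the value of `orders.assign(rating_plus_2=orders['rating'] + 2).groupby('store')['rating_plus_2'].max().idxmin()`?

add column rating_plus_2 = orders['rating'] + 2:
   refund  item store  rating  rating_plus_2
0      36  desk    S4       2              4
1      85   mug    S4       2              4
2      17  book    S5       4              6
3      60  desk    S4       1              3
4      77   mug    S1       5              7
5      29  book    S1       5              7
6      96  desk    S2       4              6
7       9  desk    S5       4              6
8      91   mug    S5       4              6
group by store, max of rating_plus_2:
store
S1    7
S2    6
S4    4
S5    6
Name: rating_plus_2, dtype: int64
The label with the smallest value is S4.

S4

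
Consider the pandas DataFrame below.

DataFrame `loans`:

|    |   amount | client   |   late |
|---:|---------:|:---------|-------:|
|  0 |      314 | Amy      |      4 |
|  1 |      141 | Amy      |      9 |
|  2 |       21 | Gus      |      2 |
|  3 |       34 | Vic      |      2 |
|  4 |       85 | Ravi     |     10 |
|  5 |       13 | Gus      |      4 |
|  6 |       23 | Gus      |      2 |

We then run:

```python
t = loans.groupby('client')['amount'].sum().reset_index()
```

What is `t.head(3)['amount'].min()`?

group by client, sum of amount:
client
Amy     455
Gus      57
Ravi     85
Vic      34
Name: amount, dtype: int64
reset_index():
  client  amount
0    Amy     455
1    Gus      57
2   Ravi      85
3    Vic      34
take first 3 rows:
  client  amount
0    Amy     455
1    Gus      57
2   Ravi      85
Then the min of column 'amount': 57

57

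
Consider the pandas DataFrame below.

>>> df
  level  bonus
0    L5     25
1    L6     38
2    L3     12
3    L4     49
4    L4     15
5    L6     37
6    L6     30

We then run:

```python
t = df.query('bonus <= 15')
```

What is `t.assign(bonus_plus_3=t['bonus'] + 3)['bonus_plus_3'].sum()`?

filter rows where bonus <= 15:
  level  bonus
2    L3     12
4    L4     15
add column bonus_plus_3 = t['bonus'] + 3:
  level  bonus  bonus_plus_3
2    L3     12            15
4    L4     15            18
Taking the sum of column 'bonus_plus_3' gives 33.

33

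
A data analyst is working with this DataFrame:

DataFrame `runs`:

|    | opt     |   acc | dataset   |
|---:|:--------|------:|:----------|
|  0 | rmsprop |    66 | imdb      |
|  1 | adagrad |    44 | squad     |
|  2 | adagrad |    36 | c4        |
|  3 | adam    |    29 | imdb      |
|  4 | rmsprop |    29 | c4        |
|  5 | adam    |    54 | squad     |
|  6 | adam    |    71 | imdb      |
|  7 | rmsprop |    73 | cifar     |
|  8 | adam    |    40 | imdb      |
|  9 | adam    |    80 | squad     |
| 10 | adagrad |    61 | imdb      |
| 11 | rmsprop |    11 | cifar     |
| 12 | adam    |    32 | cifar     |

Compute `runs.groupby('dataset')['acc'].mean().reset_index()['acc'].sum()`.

group by dataset, mean of acc:
dataset
c4       32.500000
cifar    38.666667
imdb     53.400000
squad    59.333333
Name: acc, dtype: float64
reset_index():
  dataset        acc
0      c4  32.500000
1   cifar  38.666667
2    imdb  53.400000
3   squad  59.333333
So sum() = 183.9.

183.9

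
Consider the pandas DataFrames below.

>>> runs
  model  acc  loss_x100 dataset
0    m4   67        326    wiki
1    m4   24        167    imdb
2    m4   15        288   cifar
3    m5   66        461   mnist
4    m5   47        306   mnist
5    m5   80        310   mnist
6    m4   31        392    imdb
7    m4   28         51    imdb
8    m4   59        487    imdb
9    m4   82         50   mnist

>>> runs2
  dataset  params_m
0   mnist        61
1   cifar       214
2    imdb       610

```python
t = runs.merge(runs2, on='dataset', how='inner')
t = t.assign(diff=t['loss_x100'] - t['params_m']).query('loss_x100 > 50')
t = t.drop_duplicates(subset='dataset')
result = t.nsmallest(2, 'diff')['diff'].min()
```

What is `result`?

-443

merge on 'dataset' (how='inner') → 9 rows:
  model  acc  loss_x100 dataset  params_m
0    m4   24        167    imdb       610
1    m4   15        288   cifar       214
2    m5   66        461   mnist        61
3    m5   47        306   mnist        61
4    m5   80        310   mnist        61
5    m4   31        392    imdb       610
6    m4   28         51    imdb       610
7    m4   59        487    imdb       610
8    m4   82         50   mnist        61
add column diff = t['loss_x100'] - t['params_m']:
  model  acc  loss_x100 dataset  params_m  diff
0    m4   24        167    imdb       610  -443
1    m4   15        288   cifar       214    74
2    m5   66        461   mnist        61   400
3    m5   47        306   mnist        61   245
4    m5   80        310   mnist        61   249
5    m4   31        392    imdb       610  -218
6    m4   28         51    imdb       610  -559
7    m4   59        487    imdb       610  -123
8    m4   82         50   mnist        61   -11
filter rows where loss_x100 > 50:
  model  acc  loss_x100 dataset  params_m  diff
0    m4   24        167    imdb       610  -443
1    m4   15        288   cifar       214    74
2    m5   66        461   mnist        61   400
3    m5   47        306   mnist        61   245
4    m5   80        310   mnist        61   249
5    m4   31        392    imdb       610  -218
6    m4   28         51    imdb       610  -559
7    m4   59        487    imdb       610  -123
drop duplicate dataset (keep=first):
  model  acc  loss_x100 dataset  params_m  diff
0    m4   24        167    imdb       610  -443
1    m4   15        288   cifar       214    74
2    m5   66        461   mnist        61   400
take 2 rows with smallest diff:
  model  acc  loss_x100 dataset  params_m  diff
0    m4   24        167    imdb       610  -443
1    m4   15        288   cifar       214    74
The min of column 'diff' is -443.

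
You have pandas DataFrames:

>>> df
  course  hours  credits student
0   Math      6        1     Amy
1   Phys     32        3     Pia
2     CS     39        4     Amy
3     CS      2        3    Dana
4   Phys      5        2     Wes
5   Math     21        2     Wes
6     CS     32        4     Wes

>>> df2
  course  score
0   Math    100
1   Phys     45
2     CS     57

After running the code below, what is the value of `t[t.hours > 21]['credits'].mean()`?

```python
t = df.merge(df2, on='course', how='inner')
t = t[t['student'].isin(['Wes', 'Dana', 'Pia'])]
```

3.5

merge on 'course' (how='inner') → 7 rows:
  course  hours  credits student  score
0   Math      6        1     Amy    100
1   Phys     32        3     Pia     45
2     CS     39        4     Amy     57
3     CS      2        3    Dana     57
4   Phys      5        2     Wes     45
5   Math     21        2     Wes    100
6     CS     32        4     Wes     57
filter rows where student in ['Wes', 'Dana', 'Pia']:
  course  hours  credits student  score
1   Phys     32        3     Pia     45
3     CS      2        3    Dana     57
4   Phys      5        2     Wes     45
5   Math     21        2     Wes    100
6     CS     32        4     Wes     57
filter rows where hours > 21:
  course  hours  credits student  score
1   Phys     32        3     Pia     45
6     CS     32        4     Wes     57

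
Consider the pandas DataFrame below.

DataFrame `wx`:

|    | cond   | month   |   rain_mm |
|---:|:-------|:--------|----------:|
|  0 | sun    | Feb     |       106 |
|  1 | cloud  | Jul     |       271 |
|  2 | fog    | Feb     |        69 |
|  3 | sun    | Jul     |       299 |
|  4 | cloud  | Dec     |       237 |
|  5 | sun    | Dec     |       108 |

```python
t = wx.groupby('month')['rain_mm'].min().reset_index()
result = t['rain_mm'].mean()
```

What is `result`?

149.333333333

group by month, min of rain_mm:
month
Dec    108
Feb     69
Jul    271
Name: rain_mm, dtype: int64
reset_index():
  month  rain_mm
0   Dec      108
1   Feb       69
2   Jul      271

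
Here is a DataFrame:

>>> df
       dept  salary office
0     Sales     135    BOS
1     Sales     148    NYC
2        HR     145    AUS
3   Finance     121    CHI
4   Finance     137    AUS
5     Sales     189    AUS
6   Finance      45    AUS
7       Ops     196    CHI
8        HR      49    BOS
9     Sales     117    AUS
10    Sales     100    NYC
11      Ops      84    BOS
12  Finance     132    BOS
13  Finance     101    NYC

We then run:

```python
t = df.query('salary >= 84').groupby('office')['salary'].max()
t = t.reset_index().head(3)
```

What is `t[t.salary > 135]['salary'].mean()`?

filter rows where salary >= 84:
       dept  salary office
0     Sales     135    BOS
1     Sales     148    NYC
2        HR     145    AUS
3   Finance     121    CHI
4   Finance     137    AUS
5     Sales     189    AUS
7       Ops     196    CHI
9     Sales     117    AUS
10    Sales     100    NYC
11      Ops      84    BOS
12  Finance     132    BOS
13  Finance     101    NYC
group by office, max of salary:
office
AUS    189
BOS    135
CHI    196
NYC    148
Name: salary, dtype: int64
reset_index():
  office  salary
0    AUS     189
1    BOS     135
2    CHI     196
3    NYC     148
take first 3 rows:
  office  salary
0    AUS     189
1    BOS     135
2    CHI     196
filter rows where salary > 135:
  office  salary
0    AUS     189
2    CHI     196
Hence 192.5.

192.5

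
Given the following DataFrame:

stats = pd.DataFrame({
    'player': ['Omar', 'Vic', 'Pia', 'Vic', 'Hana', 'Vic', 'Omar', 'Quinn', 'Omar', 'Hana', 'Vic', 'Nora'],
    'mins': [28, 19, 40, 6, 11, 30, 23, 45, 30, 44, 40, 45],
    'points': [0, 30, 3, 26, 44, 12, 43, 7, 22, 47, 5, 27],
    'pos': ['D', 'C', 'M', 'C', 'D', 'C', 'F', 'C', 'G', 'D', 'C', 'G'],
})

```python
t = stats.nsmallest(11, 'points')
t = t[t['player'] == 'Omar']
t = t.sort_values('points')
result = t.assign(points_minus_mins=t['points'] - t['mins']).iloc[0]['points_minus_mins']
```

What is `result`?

take 11 rows with smallest points:
   player  mins  points pos
0    Omar    28       0   D
2     Pia    40       3   M
10    Vic    40       5   C
7   Quinn    45       7   C
5     Vic    30      12   C
8    Omar    30      22   G
3     Vic     6      26   C
11   Nora    45      27   G
1     Vic    19      30   C
6    Omar    23      43   F
4    Hana    11      44   D
filter rows where player == 'Omar':
  player  mins  points pos
0   Omar    28       0   D
8   Omar    30      22   G
6   Omar    23      43   F
sort by points:
  player  mins  points pos
0   Omar    28       0   D
8   Omar    30      22   G
6   Omar    23      43   F
add column points_minus_mins = t['points'] - t['mins']:
  player  mins  points pos  points_minus_mins
0   Omar    28       0   D                -28
8   Omar    30      22   G                 -8
6   Omar    23      43   F                 20
Taking the value at position 0, column 'points_minus_mins' gives -28.

-28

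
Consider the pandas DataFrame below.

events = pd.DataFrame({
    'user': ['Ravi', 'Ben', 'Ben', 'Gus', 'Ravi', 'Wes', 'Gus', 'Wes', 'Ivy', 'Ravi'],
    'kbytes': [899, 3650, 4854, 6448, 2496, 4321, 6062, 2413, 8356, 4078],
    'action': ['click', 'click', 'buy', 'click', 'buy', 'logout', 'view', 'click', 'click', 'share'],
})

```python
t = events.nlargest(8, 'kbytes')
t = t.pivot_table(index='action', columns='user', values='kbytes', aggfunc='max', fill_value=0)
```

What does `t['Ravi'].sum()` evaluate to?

take 8 rows with largest kbytes:
   user  kbytes  action
8   Ivy    8356   click
3   Gus    6448   click
6   Gus    6062    view
2   Ben    4854     buy
5   Wes    4321  logout
9  Ravi    4078   share
1   Ben    3650   click
4  Ravi    2496     buy
pivot: rows=action, cols=user, max(kbytes):
user     Ben   Gus   Ivy  Ravi   Wes
action                              
buy     4854     0     0  2496     0
click   3650  6448  8356     0     0
logout     0     0     0     0  4321
share      0     0     0  4078     0
view       0  6062     0     0     0

6574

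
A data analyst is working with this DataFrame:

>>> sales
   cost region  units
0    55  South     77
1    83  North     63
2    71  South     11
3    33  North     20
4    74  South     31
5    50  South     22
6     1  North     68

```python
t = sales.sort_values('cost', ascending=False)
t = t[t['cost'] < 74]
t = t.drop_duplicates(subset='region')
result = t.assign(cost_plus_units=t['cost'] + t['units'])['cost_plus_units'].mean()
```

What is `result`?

67.5

sort by cost descending:
   cost region  units
1    83  North     63
4    74  South     31
2    71  South     11
0    55  South     77
5    50  South     22
3    33  North     20
6     1  North     68
filter rows where cost < 74:
   cost region  units
2    71  South     11
0    55  South     77
5    50  South     22
3    33  North     20
6     1  North     68
drop duplicate region (keep=first):
   cost region  units
2    71  South     11
3    33  North     20
add column cost_plus_units = t['cost'] + t['units']:
   cost region  units  cost_plus_units
2    71  South     11               82
3    33  North     20               53
Reading off the mean of column 'cost_plus_units', we get 67.5.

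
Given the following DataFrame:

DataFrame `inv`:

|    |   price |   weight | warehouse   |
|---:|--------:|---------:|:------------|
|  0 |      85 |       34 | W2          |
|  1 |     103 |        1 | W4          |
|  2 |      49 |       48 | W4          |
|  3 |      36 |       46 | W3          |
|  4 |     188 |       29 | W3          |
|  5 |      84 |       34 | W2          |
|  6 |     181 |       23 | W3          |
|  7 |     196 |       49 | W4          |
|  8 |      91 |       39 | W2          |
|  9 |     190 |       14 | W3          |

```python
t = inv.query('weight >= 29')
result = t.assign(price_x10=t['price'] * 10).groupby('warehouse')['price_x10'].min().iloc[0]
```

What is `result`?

840

filter rows where weight >= 29:
   price  weight warehouse
0     85      34        W2
2     49      48        W4
3     36      46        W3
4    188      29        W3
5     84      34        W2
7    196      49        W4
8     91      39        W2
add column price_x10 = t['price'] * 10:
   price  weight warehouse  price_x10
0     85      34        W2        850
2     49      48        W4        490
3     36      46        W3        360
4    188      29        W3       1880
5     84      34        W2        840
7    196      49        W4       1960
8     91      39        W2        910
group by warehouse, min of price_x10:
warehouse
W2    840
W3    360
W4    490
Name: price_x10, dtype: int64
So iloc[0] = 840.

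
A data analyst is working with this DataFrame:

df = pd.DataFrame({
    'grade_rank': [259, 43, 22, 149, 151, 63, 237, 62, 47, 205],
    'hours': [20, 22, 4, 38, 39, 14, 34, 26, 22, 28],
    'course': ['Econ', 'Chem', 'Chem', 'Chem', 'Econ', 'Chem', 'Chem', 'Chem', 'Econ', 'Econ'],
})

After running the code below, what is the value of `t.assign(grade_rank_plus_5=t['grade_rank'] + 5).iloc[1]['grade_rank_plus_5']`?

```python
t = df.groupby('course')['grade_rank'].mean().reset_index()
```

group by course, mean of grade_rank:
course
Chem     96.0
Econ    165.5
Name: grade_rank, dtype: float64
reset_index():
  course  grade_rank
0   Chem        96.0
1   Econ       165.5
add column grade_rank_plus_5 = t['grade_rank'] + 5:
  course  grade_rank  grade_rank_plus_5
0   Chem        96.0              101.0
1   Econ       165.5              170.5
value at position 1, column 'grade_rank_plus_5' → 170.5

170.5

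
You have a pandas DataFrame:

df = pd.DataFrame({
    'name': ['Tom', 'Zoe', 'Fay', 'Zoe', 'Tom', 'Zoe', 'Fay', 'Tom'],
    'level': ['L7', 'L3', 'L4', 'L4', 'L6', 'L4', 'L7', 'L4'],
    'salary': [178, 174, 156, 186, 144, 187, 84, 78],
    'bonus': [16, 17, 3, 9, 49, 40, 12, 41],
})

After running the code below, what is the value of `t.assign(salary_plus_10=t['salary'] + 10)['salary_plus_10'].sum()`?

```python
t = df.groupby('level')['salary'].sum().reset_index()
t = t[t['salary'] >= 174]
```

group by level, sum of salary:
level
L3    174
L4    607
L6    144
L7    262
Name: salary, dtype: int64
reset_index():
  level  salary
0    L3     174
1    L4     607
2    L6     144
3    L7     262
filter rows where salary >= 174:
  level  salary
0    L3     174
1    L4     607
3    L7     262
add column salary_plus_10 = t['salary'] + 10:
  level  salary  salary_plus_10
0    L3     174             184
1    L4     607             617
3    L7     262             272
Hence 1073.

1073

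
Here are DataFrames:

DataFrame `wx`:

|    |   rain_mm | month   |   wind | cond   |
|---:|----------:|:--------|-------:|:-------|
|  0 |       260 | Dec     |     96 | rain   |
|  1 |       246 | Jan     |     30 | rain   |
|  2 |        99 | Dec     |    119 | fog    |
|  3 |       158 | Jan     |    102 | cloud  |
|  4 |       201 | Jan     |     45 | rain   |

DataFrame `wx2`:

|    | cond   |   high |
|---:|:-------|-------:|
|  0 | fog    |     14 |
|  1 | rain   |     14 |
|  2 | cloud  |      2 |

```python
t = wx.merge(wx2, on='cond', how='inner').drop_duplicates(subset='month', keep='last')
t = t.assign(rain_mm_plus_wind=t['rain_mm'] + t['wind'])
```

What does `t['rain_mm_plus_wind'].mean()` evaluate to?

232.0

merge on 'cond' (how='inner') → 5 rows:
   rain_mm month  wind   cond  high
0      260   Dec    96   rain    14
1      246   Jan    30   rain    14
2       99   Dec   119    fog    14
3      158   Jan   102  cloud     2
4      201   Jan    45   rain    14
drop duplicate month (keep=last):
   rain_mm month  wind  cond  high
2       99   Dec   119   fog    14
4      201   Jan    45  rain    14
add column rain_mm_plus_wind = t['rain_mm'] + t['wind']:
   rain_mm month  wind  cond  high  rain_mm_plus_wind
2       99   Dec   119   fog    14                218
4      201   Jan    45  rain    14                246
The mean of column 'rain_mm_plus_wind' is 232.0.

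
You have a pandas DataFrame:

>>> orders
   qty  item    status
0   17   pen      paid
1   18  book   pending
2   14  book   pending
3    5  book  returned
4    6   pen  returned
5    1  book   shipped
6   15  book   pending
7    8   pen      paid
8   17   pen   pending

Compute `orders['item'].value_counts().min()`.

4

value_counts of item:
item
book    5
pen     4
Name: count, dtype: int64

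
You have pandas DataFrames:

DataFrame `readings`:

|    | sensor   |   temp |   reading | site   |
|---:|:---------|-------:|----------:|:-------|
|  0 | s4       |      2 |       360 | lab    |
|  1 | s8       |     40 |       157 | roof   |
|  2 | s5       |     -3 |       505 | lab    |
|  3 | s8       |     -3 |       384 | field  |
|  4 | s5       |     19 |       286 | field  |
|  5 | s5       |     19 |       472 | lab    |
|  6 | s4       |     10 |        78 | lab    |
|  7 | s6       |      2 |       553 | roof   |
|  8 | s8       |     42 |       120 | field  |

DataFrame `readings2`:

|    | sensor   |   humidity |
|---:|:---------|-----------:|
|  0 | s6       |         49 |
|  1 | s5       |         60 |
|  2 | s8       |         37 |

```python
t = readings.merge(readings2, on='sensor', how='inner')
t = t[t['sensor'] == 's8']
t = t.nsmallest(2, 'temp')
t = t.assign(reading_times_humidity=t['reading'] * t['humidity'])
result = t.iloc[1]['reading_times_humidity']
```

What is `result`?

merge on 'sensor' (how='inner') → 7 rows:
  sensor  temp  reading   site  humidity
0     s8    40      157   roof        37
1     s5    -3      505    lab        60
2     s8    -3      384  field        37
3     s5    19      286  field        60
4     s5    19      472    lab        60
5     s6     2      553   roof        49
6     s8    42      120  field        37
filter rows where sensor == 's8':
  sensor  temp  reading   site  humidity
0     s8    40      157   roof        37
2     s8    -3      384  field        37
6     s8    42      120  field        37
take 2 rows with smallest temp:
  sensor  temp  reading   site  humidity
2     s8    -3      384  field        37
0     s8    40      157   roof        37
add column reading_times_humidity = t['reading'] * t['humidity']:
  sensor  temp  reading   site  humidity  reading_times_humidity
2     s8    -3      384  field        37                   14208
0     s8    40      157   roof        37                    5809

5809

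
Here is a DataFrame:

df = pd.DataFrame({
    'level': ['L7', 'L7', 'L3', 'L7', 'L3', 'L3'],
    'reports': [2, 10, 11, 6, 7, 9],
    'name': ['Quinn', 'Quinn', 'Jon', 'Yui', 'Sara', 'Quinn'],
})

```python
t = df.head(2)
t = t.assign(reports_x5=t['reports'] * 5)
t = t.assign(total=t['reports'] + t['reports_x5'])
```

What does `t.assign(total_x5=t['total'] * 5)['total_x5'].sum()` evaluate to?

take first 2 rows:
  level  reports   name
0    L7        2  Quinn
1    L7       10  Quinn
add column reports_x5 = t['reports'] * 5:
  level  reports   name  reports_x5
0    L7        2  Quinn          10
1    L7       10  Quinn          50
add column total = t['reports'] + t['reports_x5']:
  level  reports   name  reports_x5  total
0    L7        2  Quinn          10     12
1    L7       10  Quinn          50     60
add column total_x5 = t['total'] * 5:
  level  reports   name  reports_x5  total  total_x5
0    L7        2  Quinn          10     12        60
1    L7       10  Quinn          50     60       300
The sum of column 'total_x5' is 360.

360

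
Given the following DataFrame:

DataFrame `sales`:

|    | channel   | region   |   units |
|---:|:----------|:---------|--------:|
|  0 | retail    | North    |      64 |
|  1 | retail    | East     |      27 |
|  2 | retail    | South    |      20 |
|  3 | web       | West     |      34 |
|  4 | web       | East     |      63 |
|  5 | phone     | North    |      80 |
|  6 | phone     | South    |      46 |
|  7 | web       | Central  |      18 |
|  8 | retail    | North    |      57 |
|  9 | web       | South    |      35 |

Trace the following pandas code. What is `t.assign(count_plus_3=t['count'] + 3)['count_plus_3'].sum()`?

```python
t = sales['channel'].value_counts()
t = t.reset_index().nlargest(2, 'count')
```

14

value_counts of channel:
channel
retail    4
web       4
phone     2
Name: count, dtype: int64
reset_index():
  channel  count
0  retail      4
1     web      4
2   phone      2
take 2 rows with largest count:
  channel  count
0  retail      4
1     web      4
add column count_plus_3 = t['count'] + 3:
  channel  count  count_plus_3
0  retail      4             7
1     web      4             7
Reading off the sum of column 'count_plus_3', we get 14.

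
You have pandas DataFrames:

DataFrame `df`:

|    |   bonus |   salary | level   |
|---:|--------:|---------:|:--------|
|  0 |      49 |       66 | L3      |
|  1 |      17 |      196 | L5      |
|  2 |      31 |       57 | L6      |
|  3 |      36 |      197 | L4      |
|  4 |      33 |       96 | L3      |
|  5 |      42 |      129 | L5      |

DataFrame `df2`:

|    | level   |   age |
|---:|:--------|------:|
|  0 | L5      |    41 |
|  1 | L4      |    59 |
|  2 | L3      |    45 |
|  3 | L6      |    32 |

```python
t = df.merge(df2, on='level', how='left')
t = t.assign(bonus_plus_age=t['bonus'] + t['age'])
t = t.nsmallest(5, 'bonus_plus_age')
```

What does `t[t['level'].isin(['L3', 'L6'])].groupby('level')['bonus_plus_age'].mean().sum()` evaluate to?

merge on 'level' (how='left') → 6 rows:
   bonus  salary level  age
0     49      66    L3   45
1     17     196    L5   41
2     31      57    L6   32
3     36     197    L4   59
4     33      96    L3   45
5     42     129    L5   41
add column bonus_plus_age = t['bonus'] + t['age']:
   bonus  salary level  age  bonus_plus_age
0     49      66    L3   45              94
1     17     196    L5   41              58
2     31      57    L6   32              63
3     36     197    L4   59              95
4     33      96    L3   45              78
5     42     129    L5   41              83
take 5 rows with smallest bonus_plus_age:
   bonus  salary level  age  bonus_plus_age
1     17     196    L5   41              58
2     31      57    L6   32              63
4     33      96    L3   45              78
5     42     129    L5   41              83
0     49      66    L3   45              94
filter rows where level in ['L3', 'L6']:
   bonus  salary level  age  bonus_plus_age
2     31      57    L6   32              63
4     33      96    L3   45              78
0     49      66    L3   45              94
group by level, mean of bonus_plus_age:
level
L3    86.0
L6    63.0
Name: bonus_plus_age, dtype: float64
sum of the resulting series → 149.0

149.0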